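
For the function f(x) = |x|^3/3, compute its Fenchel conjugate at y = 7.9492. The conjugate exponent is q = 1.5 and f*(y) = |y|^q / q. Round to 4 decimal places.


The conjugate exponent q satisfies 1/p + 1/q = 1.
p = 3, so q = 3/(3 - 1) = 1.5
|y|^q = 7.9492^1.5 = 22.4122
f*(7.9492) = 22.4122 / 1.5 = 14.9415


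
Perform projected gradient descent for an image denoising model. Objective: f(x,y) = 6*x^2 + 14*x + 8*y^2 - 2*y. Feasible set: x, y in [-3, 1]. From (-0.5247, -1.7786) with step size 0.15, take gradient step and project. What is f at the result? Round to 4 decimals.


Step 1: Compute gradient at (-0.5247, -1.7786).
grad_x = 2*6*-0.5247 + 14 = 7.7036
grad_y = 2*8*-1.7786 - 2 = -30.4576
Step 2: Gradient step.
x_raw = -0.5247 - 0.15*7.7036 = -1.6802
y_raw = -1.7786 - 0.15*-30.4576 = 2.79
Step 3: Project onto [-3, 1].
x_proj = clip(-1.6802) = -1.6802
y_proj = clip(2.79) = 1.0
Step 4: Evaluate f.
f(-1.6802, 1.0) = -0.5841


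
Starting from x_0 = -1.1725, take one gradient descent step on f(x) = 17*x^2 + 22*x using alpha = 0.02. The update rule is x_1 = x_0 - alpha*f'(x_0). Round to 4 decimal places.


We compute the gradient at x_0 and apply the update.
f'(x) = 34*x + 22
f'(-1.1725) = 34*-1.1725 + 22 = -17.865
x_1 = -1.1725 - 0.02*-17.865 = -0.8152


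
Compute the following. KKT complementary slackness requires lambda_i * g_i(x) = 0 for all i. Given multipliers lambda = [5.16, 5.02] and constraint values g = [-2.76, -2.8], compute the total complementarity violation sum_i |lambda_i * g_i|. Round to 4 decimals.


KKT complementary slackness check:
lambda_1 * g_1 = 5.16 * -2.76 = -14.2416
lambda_2 * g_2 = 5.02 * -2.8 = -14.056
Total violation = 14.2416 + 14.056 = 28.2976


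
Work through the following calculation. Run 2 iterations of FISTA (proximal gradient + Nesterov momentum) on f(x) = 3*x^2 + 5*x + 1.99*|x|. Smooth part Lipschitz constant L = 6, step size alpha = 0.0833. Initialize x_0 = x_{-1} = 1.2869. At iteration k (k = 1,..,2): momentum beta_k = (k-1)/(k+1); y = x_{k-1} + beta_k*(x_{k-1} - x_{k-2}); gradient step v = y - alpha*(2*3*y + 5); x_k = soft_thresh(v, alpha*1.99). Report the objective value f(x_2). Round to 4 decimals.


FISTA on f(x) = 3*x^2 + 5*x + 1.99*|x|
L = 6, alpha = 0.0833
Iteration 1: beta = 0.0, y = 1.2869 + 0.0*(1.2869 - 1.2869) = 1.2869
  grad(y) = 12.7214, v = y - alpha*grad = 0.2272
  prox(v) = soft_thresh(0.2272, 0.1658) = 0.0614
Iteration 2: beta = 0.3333, y = 0.0614 + 0.3333*(0.0614 - 1.2869) = -0.347
  grad(y) = 2.9177, v = y - alpha*grad = -0.5901
  prox(v) = soft_thresh(-0.5901, 0.1658) = -0.4243
f(x_2) = 3*(-0.4243)^2 + 5*(-0.4243) + 1.99*|-0.4243| = -0.7371


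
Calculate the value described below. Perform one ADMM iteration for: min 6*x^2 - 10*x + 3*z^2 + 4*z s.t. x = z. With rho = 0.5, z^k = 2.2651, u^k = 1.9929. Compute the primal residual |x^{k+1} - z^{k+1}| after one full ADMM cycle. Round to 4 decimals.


ADMM iteration with rho = 0.5, z^k = 2.2651, u^k = 1.9929
Step 1: x-update.
Minimize 6*x^2 - 10*x + (0.5/2)*(x - 2.2651 + 1.9929)^2
FOC: (2*6 + 0.5)*x = 10 + 0.5*(2.2651 - 1.9929)
x^{k+1} = 0.8109
Step 2: z-update.
Minimize 3*z^2 + 4*z + (0.5/2)*(0.8109 - z + 1.9929)^2
FOC: (2*3 + 0.5)*z = -4 + 0.5*(0.8109 + 1.9929)
z^{k+1} = -0.3997
Step 3: u-update.
u^{k+1} = 1.9929 + 0.8109 + 0.3997 = 3.2035
Step 4: Primal residual = |0.8109 + 0.3997| = 1.2106


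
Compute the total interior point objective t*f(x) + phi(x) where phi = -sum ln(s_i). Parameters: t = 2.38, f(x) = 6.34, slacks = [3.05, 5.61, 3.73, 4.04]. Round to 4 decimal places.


Step 1: Compute log-barrier.
ln values: [1.1151, 1.7246, 1.3164, 1.3962]
phi = -(1.1151 + 1.7246 + 1.3164 + 1.3962) = -5.5523
Step 2: Compute augmented objective.
t*f(x) = 2.38*6.34 = 15.0892
Total = 15.0892 - 5.5523 = 9.5369


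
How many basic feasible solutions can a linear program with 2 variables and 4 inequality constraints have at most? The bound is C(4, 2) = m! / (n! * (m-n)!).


Each vertex corresponds to some choice of n active constraints out of m, so the number of vertices is at most C(m, n) = m! / (n!(m-n)!).
m = 4, n = 2
Numerator: 4 * 3
Denominator: 2! = 2
C(4, 2) = 6


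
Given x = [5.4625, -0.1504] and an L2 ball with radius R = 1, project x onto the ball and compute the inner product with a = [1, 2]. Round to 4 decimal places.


Step 1: Compute ||x|| (intermediates to 6 decimals).
||x|| = sqrt(5.4625^2 + (-0.1504)^2) = 5.46457
Step 2: Project.
Since ||x|| > R, scale = R/||x|| = 1/5.46457 = 0.182997, proj(x) = scale * x
proj(x) = [0.999621, -0.027523]
Step 3: Dot product.
a^T * proj(x) = 1*0.999621 + 2*(-0.027523) = 0.9446


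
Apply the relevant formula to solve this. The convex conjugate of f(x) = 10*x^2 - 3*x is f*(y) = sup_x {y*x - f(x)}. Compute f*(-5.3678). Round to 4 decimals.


f*(y) = sup_x {y*x - a*x^2 - b*x} = sup_x {(y-b)*x - a*x^2}
FOC: (y - b) - 2a*x = 0 => x* = (y - b)/(2a)
x* = (-5.3678 + 3)/(2*10) = -0.1184
f*(-5.3678) = (y-b)^2/(4a) = (-5.3678 + 3)^2/(4*10)
= 5.6065/40 = 0.1402


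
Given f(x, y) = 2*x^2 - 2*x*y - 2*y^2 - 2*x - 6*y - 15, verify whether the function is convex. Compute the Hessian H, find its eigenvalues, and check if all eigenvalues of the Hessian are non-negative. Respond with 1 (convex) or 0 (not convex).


The Hessian of f(x,y) = 2*x^2 - 2*x*y - 2*y^2 - 2*x - 6*y - 15 is:
H = [[4, -2], [-2, -4]]
Trace = 4 - 4 = 0
Determinant = 4*-4 - (-2)^2 = -20
Discriminant = (0)^2 - 4*-20 = 80.0
Eigenvalues: lambda_1 = -4.4721, lambda_2 = 4.4721
The function is not convex.

0


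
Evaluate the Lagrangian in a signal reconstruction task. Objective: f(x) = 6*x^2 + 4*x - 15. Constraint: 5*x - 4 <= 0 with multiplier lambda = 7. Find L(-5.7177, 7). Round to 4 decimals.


Step 1: Evaluate f(x).
f(-5.7177) = 6*(-5.7177)^2 + 4*(-5.7177) - 15 = 158.2818
Step 2: Evaluate g(x).
g(-5.7177) = 5*-5.7177 - 4 = -32.5885
Step 3: Compute Lagrangian.
L = 158.2818 + 7*-32.5885 = -69.8377


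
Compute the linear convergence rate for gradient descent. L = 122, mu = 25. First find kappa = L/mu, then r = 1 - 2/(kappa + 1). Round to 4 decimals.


Step 1: Compute the condition number.
kappa = L/mu = 122/25 = 4.88
Step 2: Compute the convergence rate.
r = 1 - 2/(kappa + 1) = 1 - 2*mu/(L + mu) = (L - mu)/(L + mu) = 97/147 = 0.6599


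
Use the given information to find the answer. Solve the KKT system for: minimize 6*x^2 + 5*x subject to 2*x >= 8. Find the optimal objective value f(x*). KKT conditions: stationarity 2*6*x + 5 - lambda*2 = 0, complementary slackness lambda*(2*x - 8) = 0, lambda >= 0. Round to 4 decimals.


Step 1: Try lambda = 0 (constraint inactive).
x_unc = -5/(2*6) = -0.4167
Check: 2*-0.4167 = -0.8334 < 8 -- violated!
Step 2: Constraint must be active: 2*x = 8
x* = 8/2 = 4.0
lambda = (2*6*4.0 + 5)/2 = 26.5
Step 3: Compute optimal value.
f(x*) = 6*4.0^2 + 5*4.0 = 116.0


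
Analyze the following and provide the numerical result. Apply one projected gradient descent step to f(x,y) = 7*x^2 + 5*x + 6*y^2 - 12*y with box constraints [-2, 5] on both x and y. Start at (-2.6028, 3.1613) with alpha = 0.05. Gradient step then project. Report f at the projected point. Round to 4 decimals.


Step 1: Compute gradient at (-2.6028, 3.1613).
grad_x = 2*7*-2.6028 + 5 = -31.4392
grad_y = 2*6*3.1613 - 12 = 25.9356
Step 2: Gradient step.
x_raw = -2.6028 - 0.05*-31.4392 = -1.0308
y_raw = 3.1613 - 0.05*25.9356 = 1.8645
Step 3: Project onto [-2, 5].
x_proj = clip(-1.0308) = -1.0308
y_proj = clip(1.8645) = 1.8645
Step 4: Evaluate f.
f(-1.0308, 1.8645) = 0.7686


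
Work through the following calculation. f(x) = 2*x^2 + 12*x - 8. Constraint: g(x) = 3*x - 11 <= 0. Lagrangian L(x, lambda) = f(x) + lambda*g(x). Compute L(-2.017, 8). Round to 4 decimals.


Step 1: Evaluate f(x).
f(-2.017) = 2*(-2.017)^2 + 12*(-2.017) - 8 = -24.0674
Step 2: Evaluate g(x).
g(-2.017) = 3*-2.017 - 11 = -17.051
Step 3: Compute Lagrangian.
L = -24.0674 + 8*-17.051 = -160.4754


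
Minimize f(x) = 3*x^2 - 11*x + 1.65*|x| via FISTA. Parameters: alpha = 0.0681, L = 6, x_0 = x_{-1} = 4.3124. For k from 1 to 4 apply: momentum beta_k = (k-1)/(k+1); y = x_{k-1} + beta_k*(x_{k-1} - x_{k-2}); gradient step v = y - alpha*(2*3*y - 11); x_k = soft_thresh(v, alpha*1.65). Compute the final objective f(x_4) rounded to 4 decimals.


FISTA on f(x) = 3*x^2 - 11*x + 1.65*|x|
L = 6, alpha = 0.0681
Iteration 1: beta = 0.0, y = 4.3124 + 0.0*(4.3124 - 4.3124) = 4.3124
  grad(y) = 14.8744, v = y - alpha*grad = 3.2995
  prox(v) = soft_thresh(3.2995, 0.1124) = 3.1871
Iteration 2: beta = 0.3333, y = 3.1871 + 0.3333*(3.1871 - 4.3124) = 2.812
  grad(y) = 5.8719, v = y - alpha*grad = 2.4121
  prox(v) = soft_thresh(2.4121, 0.1124) = 2.2997
Iteration 3: beta = 0.5, y = 2.2997 + 0.5*(2.2997 - 3.1871) = 1.8561
  grad(y) = 0.1364, v = y - alpha*grad = 1.8468
  prox(v) = soft_thresh(1.8468, 0.1124) = 1.7344
Iteration 4: beta = 0.6, y = 1.7344 + 0.6*(1.7344 - 2.2997) = 1.3952
  grad(y) = -2.6287, v = y - alpha*grad = 1.5742
  prox(v) = soft_thresh(1.5742, 0.1124) = 1.4619
f(x_4) = 3*1.4619^2 - 11*1.4619 + 1.65*|1.4619| = -7.2573


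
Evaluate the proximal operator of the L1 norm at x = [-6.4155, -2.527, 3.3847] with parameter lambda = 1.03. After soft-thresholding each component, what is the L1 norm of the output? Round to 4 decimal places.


Soft-thresholding with lambda = 1.03:
prox(-6.4155) = sign(-6.4155)*max(|-6.4155| - 1.03, 0) = -5.3855
prox(-2.527) = sign(-2.527)*max(|-2.527| - 1.03, 0) = -1.497
prox(3.3847) = sign(3.3847)*max(|3.3847| - 1.03, 0) = 2.3547
prox(x) = [-5.3855, -1.497, 2.3547]
||prox(x)||_1 = 5.3855 + 1.497 + 2.3547 = 9.2372


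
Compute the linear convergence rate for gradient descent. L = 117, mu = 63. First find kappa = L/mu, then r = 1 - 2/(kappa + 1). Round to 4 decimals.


Step 1: Compute the condition number.
kappa = L/mu = 117/63 = 1.8571
Step 2: Compute the convergence rate.
r = 1 - 2/(kappa + 1) = 1 - 2*mu/(L + mu) = (L - mu)/(L + mu) = 54/180 = 0.3


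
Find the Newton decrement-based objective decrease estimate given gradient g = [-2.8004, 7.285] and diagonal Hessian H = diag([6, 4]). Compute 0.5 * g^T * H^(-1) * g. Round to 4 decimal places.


Step 1: H is diagonal, so H^(-1) * g = [-0.4667, 1.8213].
Step 2: g^T H^(-1) g = sum_i g_i^2 / H_ii
  = (-2.8004)^2/6 + (7.285)^2/4
  = 1.307 + 13.2678 = 14.5748
Step 3: Objective decrease = 0.5 * g^T H^(-1) g = 7.2874


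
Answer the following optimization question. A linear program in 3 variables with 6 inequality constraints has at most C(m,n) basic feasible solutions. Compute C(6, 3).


Each vertex corresponds to some choice of n active constraints out of m, so the number of vertices is at most C(m, n) = m! / (n!(m-n)!).
m = 6, n = 3
Numerator: 6 * 5 * 4
Denominator: 3! = 6
C(6, 3) = 20


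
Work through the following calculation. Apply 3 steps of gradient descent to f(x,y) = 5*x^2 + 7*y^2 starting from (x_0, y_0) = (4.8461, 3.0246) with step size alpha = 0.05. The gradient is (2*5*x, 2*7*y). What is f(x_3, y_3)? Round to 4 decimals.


Gradient descent on f(x,y) = 5*x^2 + 7*y^2.
Starting point: (4.8461, 3.0246), alpha = 0.05
Step 1: grad_x = 2*5*4.8461 = 48.461, grad_y = 2*7*3.0246 = 42.3444
  x_1 = 4.8461 - 0.05*48.461 = 2.4231
  y_1 = 3.0246 - 0.05*42.3444 = 0.9074
Step 2: grad_x = 2*5*2.4231 = 24.2305, grad_y = 2*7*0.9074 = 12.7033
  x_2 = 2.4231 - 0.05*24.2305 = 1.2115
  y_2 = 0.9074 - 0.05*12.7033 = 0.2722
Step 3: grad_x = 2*5*1.2115 = 12.1153, grad_y = 2*7*0.2722 = 3.811
  x_3 = 1.2115 - 0.05*12.1153 = 0.6058
  y_3 = 0.2722 - 0.05*3.811 = 0.0817
f(0.6058, 0.0817) = 5*0.6058^2 + 7*0.0817^2 = 1.8814


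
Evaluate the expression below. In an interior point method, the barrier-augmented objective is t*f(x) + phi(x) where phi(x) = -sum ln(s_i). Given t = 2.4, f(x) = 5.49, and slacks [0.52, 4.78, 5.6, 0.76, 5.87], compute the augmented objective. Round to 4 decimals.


Step 1: Compute log-barrier.
ln values: [-0.6539, 1.5644, 1.7228, -0.2744, 1.7699]
phi = -(-0.6539 + 1.5644 + 1.7228 - 0.2744 + 1.7699) = -4.1287
Step 2: Compute augmented objective.
t*f(x) = 2.4*5.49 = 13.176
Total = 13.176 - 4.1287 = 9.0473


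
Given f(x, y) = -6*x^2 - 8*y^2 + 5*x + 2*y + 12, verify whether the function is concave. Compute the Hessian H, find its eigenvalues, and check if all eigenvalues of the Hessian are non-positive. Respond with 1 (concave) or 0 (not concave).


The Hessian of f(x,y) = -6*x^2 - 8*y^2 + 5*x + 2*y + 12 is:
H = [[-12, 0], [0, -16]]
Trace = -12 - 16 = -28
Determinant = -12*-16 - (0)^2 = 192
Discriminant = (-28)^2 - 4*192 = 16.0
Eigenvalues: lambda_1 = -16.0, lambda_2 = -12.0
The function is concave.

1


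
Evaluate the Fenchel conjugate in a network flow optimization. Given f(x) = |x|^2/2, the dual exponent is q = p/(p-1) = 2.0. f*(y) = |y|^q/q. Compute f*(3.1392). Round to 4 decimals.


The conjugate exponent q satisfies 1/p + 1/q = 1.
p = 2, so q = 2/(2 - 1) = 2.0
|y|^q = 3.1392^2.0 = 9.8546
f*(3.1392) = 9.8546 / 2.0 = 4.9273


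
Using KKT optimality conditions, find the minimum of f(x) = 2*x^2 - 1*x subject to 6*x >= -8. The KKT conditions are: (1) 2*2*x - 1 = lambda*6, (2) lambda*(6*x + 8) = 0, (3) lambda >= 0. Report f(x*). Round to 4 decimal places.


Step 1: Try lambda = 0 (constraint inactive).
Stationarity: 2*2*x - 1 = 0
x* = 1/(2*2) = 0.25
Check constraint: 6*0.25 = 1.5 >= -8 -- satisfied.
Step 2: Compute optimal value.
f(x*) = 2*0.25^2 - 1*0.25 = -0.125


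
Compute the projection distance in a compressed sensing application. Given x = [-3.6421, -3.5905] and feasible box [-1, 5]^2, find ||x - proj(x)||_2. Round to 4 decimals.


Project each component onto [-1, 5].
clip(-3.6421) = -1.0, clip(-3.5905) = -1.0
Projection = [-1.0, -1.0]
Squared diffs: [6.9807, 6.7107]
Distance = sqrt(13.6914) = 3.7002


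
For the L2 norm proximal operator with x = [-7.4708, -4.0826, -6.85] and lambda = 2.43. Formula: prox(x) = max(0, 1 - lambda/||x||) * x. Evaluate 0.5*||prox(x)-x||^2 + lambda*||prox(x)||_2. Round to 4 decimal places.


Step 1: Compute ||x||.
||x|| = 10.9272
Step 2: Compute scaling factor.
scale = max(0, 1 - 2.43/10.9272) = 0.7776
Step 3: prox(x) = [-5.8094, -3.1747, -5.3267]
||prox(x)|| = 8.4972
Step 4: Proximal objective.
0.5*||prox-x||^2 = 2.9525
lambda*||prox|| = 20.6482
Total = 23.6006


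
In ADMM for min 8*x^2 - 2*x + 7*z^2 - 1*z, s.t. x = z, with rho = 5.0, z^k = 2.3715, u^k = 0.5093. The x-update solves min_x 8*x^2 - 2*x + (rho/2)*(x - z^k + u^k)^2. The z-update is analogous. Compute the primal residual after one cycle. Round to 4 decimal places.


ADMM iteration with rho = 5.0, z^k = 2.3715, u^k = 0.5093
Step 1: x-update.
Minimize 8*x^2 - 2*x + (5.0/2)*(x - 2.3715 + 0.5093)^2
FOC: (2*8 + 5.0)*x = 2 + 5.0*(2.3715 - 0.5093)
x^{k+1} = 0.5386
Step 2: z-update.
Minimize 7*z^2 - 1*z + (5.0/2)*(0.5386 - z + 0.5093)^2
FOC: (2*7 + 5.0)*z = 1 + 5.0*(0.5386 + 0.5093)
z^{k+1} = 0.3284
Step 3: u-update.
u^{k+1} = 0.5093 + 0.5386 - 0.3284 = 0.7195
Step 4: Primal residual = |0.5386 - 0.3284| = 0.2102


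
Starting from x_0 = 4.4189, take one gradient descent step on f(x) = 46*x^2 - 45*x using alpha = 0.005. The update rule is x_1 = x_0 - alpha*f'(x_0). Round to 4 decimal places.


We compute the gradient at x_0 and apply the update.
f'(x) = 92*x - 45
f'(4.4189) = 92*4.4189 - 45 = 361.5388
x_1 = 4.4189 - 0.005*361.5388 = 2.6112


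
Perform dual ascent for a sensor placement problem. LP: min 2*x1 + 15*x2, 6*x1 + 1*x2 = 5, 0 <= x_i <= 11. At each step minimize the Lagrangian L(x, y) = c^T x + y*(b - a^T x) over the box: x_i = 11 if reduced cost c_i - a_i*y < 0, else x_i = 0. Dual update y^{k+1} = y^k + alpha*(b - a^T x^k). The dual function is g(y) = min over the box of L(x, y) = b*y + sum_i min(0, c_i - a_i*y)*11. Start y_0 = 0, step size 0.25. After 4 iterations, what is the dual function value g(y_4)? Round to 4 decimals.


Dual ascent for LP: min 2*x1 + 15*x2, 6*x1 + 1*x2 = 5, 0 <= x_i <= 11
Step 1: y^k = 0.0, reduced costs: (2.0, 15.0)
  x^k = (0.0, 0.0), subgradient = b - a^T x = 5.0
  y^{k+1} = 0.0 + 0.25*5.0 = 1.25
Step 2: y^k = 1.25, reduced costs: (-5.5, 13.75)
  x^k = (11.0, 0.0), subgradient = b - a^T x = -61.0
  y^{k+1} = 1.25 + 0.25*-61.0 = -14.0
Step 3: y^k = -14.0, reduced costs: (86.0, 29.0)
  x^k = (0.0, 0.0), subgradient = b - a^T x = 5.0
  y^{k+1} = -14.0 + 0.25*5.0 = -12.75
Step 4: y^k = -12.75, reduced costs: (78.5, 27.75)
  x^k = (0.0, 0.0), subgradient = b - a^T x = 5.0
  y^{k+1} = -12.75 + 0.25*5.0 = -11.5
Dual objective at y_4 = -11.5: reduced costs (71.0, 26.5), box minimizer x = (0.0, 0.0)
g(y_4) = b*y + (c1 - a1*y)*x1 + (c2 - a2*y)*x2 = 5*(-11.5) + 71.0*0.0 + 26.5*0.0 = -57.5 + 0.0 + 0.0 = -57.5


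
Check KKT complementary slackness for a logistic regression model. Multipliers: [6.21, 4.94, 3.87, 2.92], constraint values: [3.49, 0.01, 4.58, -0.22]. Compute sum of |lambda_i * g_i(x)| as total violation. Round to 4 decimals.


KKT complementary slackness check:
lambda_1 * g_1 = 6.21 * 3.49 = 21.6729
lambda_2 * g_2 = 4.94 * 0.01 = 0.0494
lambda_3 * g_3 = 3.87 * 4.58 = 17.7246
lambda_4 * g_4 = 2.92 * -0.22 = -0.6424
Total violation = 21.6729 + 0.0494 + 17.7246 + 0.6424 = 40.0893


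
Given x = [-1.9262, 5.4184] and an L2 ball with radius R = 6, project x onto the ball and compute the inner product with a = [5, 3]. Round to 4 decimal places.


Step 1: Compute ||x|| (intermediates to 6 decimals).
||x|| = sqrt((-1.9262)^2 + 5.4184^2) = 5.750592
Step 2: Project.
Since ||x|| <= R, proj = x (no scaling needed).
proj(x) = [-1.9262, 5.4184]
Step 3: Dot product.
a^T * proj(x) = 5*(-1.9262) + 3*5.4184 = 6.6242


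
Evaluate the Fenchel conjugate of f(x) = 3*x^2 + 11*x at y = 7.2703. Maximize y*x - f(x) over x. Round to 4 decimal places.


f*(y) = sup_x {y*x - a*x^2 - b*x} = sup_x {(y-b)*x - a*x^2}
FOC: (y - b) - 2a*x = 0 => x* = (y - b)/(2a)
x* = (7.2703 - 11)/(2*3) = -0.6216
f*(7.2703) = (y-b)^2/(4a) = (7.2703 - 11)^2/(4*3)
= 13.9107/12 = 1.1592


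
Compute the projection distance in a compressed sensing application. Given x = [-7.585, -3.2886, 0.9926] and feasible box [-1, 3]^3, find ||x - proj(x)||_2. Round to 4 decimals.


Project each component onto [-1, 3].
clip(-7.585) = -1.0, clip(-3.2886) = -1.0, clip(0.9926) = 0.9926
Projection = [-1.0, -1.0, 0.9926]
Squared diffs: [43.3622, 5.2377, 0.0]
Distance = sqrt(48.5999) = 6.9714


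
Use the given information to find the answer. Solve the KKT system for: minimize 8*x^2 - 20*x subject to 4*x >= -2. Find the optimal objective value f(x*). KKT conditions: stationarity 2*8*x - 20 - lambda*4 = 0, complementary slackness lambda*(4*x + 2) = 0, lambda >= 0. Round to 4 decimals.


Step 1: Try lambda = 0 (constraint inactive).
Stationarity: 2*8*x - 20 = 0
x* = 20/(2*8) = 1.25
Check constraint: 4*1.25 = 5.0 >= -2 -- satisfied.
Step 2: Compute optimal value.
f(x*) = 8*1.25^2 - 20*1.25 = -12.5


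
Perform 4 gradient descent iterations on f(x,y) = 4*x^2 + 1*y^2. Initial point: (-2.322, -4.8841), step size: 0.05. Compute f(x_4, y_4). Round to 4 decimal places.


Gradient descent on f(x,y) = 4*x^2 + 1*y^2.
Starting point: (-2.322, -4.8841), alpha = 0.05
Step 1: grad_x = 2*4*-2.322 = -18.576, grad_y = 2*1*-4.8841 = -9.7682
  x_1 = -2.322 - 0.05*-18.576 = -1.3932
  y_1 = -4.8841 - 0.05*-9.7682 = -4.3957
Step 2: grad_x = 2*4*-1.3932 = -11.1456, grad_y = 2*1*-4.3957 = -8.7914
  x_2 = -1.3932 - 0.05*-11.1456 = -0.8359
  y_2 = -4.3957 - 0.05*-8.7914 = -3.9561
Step 3: grad_x = 2*4*-0.8359 = -6.6874, grad_y = 2*1*-3.9561 = -7.9122
  x_3 = -0.8359 - 0.05*-6.6874 = -0.5016
  y_3 = -3.9561 - 0.05*-7.9122 = -3.5605
Step 4: grad_x = 2*4*-0.5016 = -4.0124, grad_y = 2*1*-3.5605 = -7.121
  x_4 = -0.5016 - 0.05*-4.0124 = -0.3009
  y_4 = -3.5605 - 0.05*-7.121 = -3.2045
f(-0.3009, -3.2045) = 4*(-0.3009)^2 + 1*(-3.2045)^2 = 10.6308


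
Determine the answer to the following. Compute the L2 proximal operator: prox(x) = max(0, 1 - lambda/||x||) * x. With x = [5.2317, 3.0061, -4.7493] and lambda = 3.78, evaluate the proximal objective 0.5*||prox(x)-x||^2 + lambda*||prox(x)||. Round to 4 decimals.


Step 1: Compute ||x||.
||x|| = 7.6787
Step 2: Compute scaling factor.
scale = max(0, 1 - 3.78/7.6787) = 0.5077
Step 3: prox(x) = [2.6563, 1.5263, -2.4114]
||prox(x)|| = 3.8987
Step 4: Proximal objective.
0.5*||prox-x||^2 = 7.1442
lambda*||prox|| = 14.7371
Total = 21.8815


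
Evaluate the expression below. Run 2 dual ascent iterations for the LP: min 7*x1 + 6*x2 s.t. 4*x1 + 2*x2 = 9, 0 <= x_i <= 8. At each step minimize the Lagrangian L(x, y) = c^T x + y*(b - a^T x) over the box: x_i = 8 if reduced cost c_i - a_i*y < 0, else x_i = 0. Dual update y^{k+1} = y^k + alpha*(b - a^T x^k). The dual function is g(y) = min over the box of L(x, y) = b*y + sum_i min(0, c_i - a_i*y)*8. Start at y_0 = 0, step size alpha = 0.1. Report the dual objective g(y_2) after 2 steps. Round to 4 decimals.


Dual ascent for LP: min 7*x1 + 6*x2, 4*x1 + 2*x2 = 9, 0 <= x_i <= 8
Step 1: y^k = 0.0, reduced costs: (7.0, 6.0)
  x^k = (0.0, 0.0), subgradient = b - a^T x = 9.0
  y^{k+1} = 0.0 + 0.1*9.0 = 0.9
Step 2: y^k = 0.9, reduced costs: (3.4, 4.2)
  x^k = (0.0, 0.0), subgradient = b - a^T x = 9.0
  y^{k+1} = 0.9 + 0.1*9.0 = 1.8
Dual objective at y_2 = 1.8: reduced costs (-0.2, 2.4), box minimizer x = (8.0, 0.0)
g(y_2) = b*y + (c1 - a1*y)*x1 + (c2 - a2*y)*x2 = 9*1.8 + (-0.2)*8.0 + 2.4*0.0 = 16.2 - 1.6 + 0.0 = 14.6


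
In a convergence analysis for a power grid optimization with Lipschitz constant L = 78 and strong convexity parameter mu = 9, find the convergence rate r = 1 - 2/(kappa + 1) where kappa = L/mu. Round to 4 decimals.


Step 1: Compute the condition number.
kappa = L/mu = 78/9 = 8.6667
Step 2: Compute the convergence rate.
r = 1 - 2/(kappa + 1) = 1 - 2*mu/(L + mu) = (L - mu)/(L + mu) = 69/87 = 0.7931


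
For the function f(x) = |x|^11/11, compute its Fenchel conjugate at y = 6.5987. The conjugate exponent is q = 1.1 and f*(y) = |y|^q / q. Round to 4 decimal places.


The conjugate exponent q satisfies 1/p + 1/q = 1.
p = 11, so q = 11/(11 - 1) = 1.1
|y|^q = 6.5987^1.1 = 7.969
f*(6.5987) = 7.969 / 1.1 = 7.2446


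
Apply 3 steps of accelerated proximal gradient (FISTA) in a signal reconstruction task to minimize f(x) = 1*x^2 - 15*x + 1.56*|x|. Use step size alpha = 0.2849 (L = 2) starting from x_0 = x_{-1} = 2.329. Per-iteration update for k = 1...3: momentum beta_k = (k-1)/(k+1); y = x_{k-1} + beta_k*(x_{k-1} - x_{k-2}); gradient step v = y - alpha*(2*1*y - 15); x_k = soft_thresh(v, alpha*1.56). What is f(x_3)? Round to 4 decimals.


FISTA on f(x) = 1*x^2 - 15*x + 1.56*|x|
L = 2, alpha = 0.2849
Iteration 1: beta = 0.0, y = 2.329 + 0.0*(2.329 - 2.329) = 2.329
  grad(y) = -10.342, v = y - alpha*grad = 5.2754
  prox(v) = soft_thresh(5.2754, 0.4444) = 4.831
Iteration 2: beta = 0.3333, y = 4.831 + 0.3333*(4.831 - 2.329) = 5.665
  grad(y) = -3.67, v = y - alpha*grad = 6.7106
  prox(v) = soft_thresh(6.7106, 0.4444) = 6.2661
Iteration 3: beta = 0.5, y = 6.2661 + 0.5*(6.2661 - 4.831) = 6.9837
  grad(y) = -1.0326, v = y - alpha*grad = 7.2779
  prox(v) = soft_thresh(7.2779, 0.4444) = 6.8334
f(x_3) = 1*6.8334^2 - 15*6.8334 + 1.56*|6.8334| = -45.1455


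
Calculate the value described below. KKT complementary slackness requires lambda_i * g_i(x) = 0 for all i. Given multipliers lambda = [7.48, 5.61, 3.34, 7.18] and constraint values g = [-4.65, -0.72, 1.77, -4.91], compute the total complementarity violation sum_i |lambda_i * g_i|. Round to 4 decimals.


KKT complementary slackness check:
lambda_1 * g_1 = 7.48 * -4.65 = -34.782
lambda_2 * g_2 = 5.61 * -0.72 = -4.0392
lambda_3 * g_3 = 3.34 * 1.77 = 5.9118
lambda_4 * g_4 = 7.18 * -4.91 = -35.2538
Total violation = 34.782 + 4.0392 + 5.9118 + 35.2538 = 79.9868


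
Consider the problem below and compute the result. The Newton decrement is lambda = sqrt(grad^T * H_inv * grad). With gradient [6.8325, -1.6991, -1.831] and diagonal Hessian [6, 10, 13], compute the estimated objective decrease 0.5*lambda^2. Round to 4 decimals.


Step 1: H is diagonal, so H^(-1) * g = [1.1388, -0.1699, -0.1408].
Step 2: g^T H^(-1) g = sum_i g_i^2 / H_ii
  = (6.8325)^2/6 + (-1.6991)^2/10 + (-1.831)^2/13
  = 7.7805 + 0.2887 + 0.2579 = 8.3271
Step 3: Objective decrease = 0.5 * g^T H^(-1) g = 4.1635


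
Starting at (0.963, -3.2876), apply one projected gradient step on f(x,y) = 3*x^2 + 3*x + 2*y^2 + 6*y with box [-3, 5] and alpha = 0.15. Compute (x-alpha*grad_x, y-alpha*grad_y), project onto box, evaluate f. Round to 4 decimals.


Step 1: Compute gradient at (0.963, -3.2876).
grad_x = 2*3*0.963 + 3 = 8.778
grad_y = 2*2*-3.2876 + 6 = -7.1504
Step 2: Gradient step.
x_raw = 0.963 - 0.15*8.778 = -0.3537
y_raw = -3.2876 - 0.15*-7.1504 = -2.215
Step 3: Project onto [-3, 5].
x_proj = clip(-0.3537) = -0.3537
y_proj = clip(-2.215) = -2.215
Step 4: Evaluate f.
f(-0.3537, -2.215) = -4.1632


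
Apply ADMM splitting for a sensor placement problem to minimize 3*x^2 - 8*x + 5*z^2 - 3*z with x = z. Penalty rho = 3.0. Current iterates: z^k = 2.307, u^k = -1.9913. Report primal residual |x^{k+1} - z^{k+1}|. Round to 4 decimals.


ADMM iteration with rho = 3.0, z^k = 2.307, u^k = -1.9913
Step 1: x-update.
Minimize 3*x^2 - 8*x + (3.0/2)*(x - 2.307 - 1.9913)^2
FOC: (2*3 + 3.0)*x = 8 + 3.0*(2.307 + 1.9913)
x^{k+1} = 2.3217
Step 2: z-update.
Minimize 5*z^2 - 3*z + (3.0/2)*(2.3217 - z - 1.9913)^2
FOC: (2*5 + 3.0)*z = 3 + 3.0*(2.3217 - 1.9913)
z^{k+1} = 0.307
Step 3: u-update.
u^{k+1} = -1.9913 + 2.3217 - 0.307 = 0.0234
Step 4: Primal residual = |2.3217 - 0.307| = 2.0147


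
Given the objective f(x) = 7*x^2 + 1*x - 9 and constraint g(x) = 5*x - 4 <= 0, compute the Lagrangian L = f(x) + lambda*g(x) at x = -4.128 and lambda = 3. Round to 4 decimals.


Step 1: Evaluate f(x).
f(-4.128) = 7*(-4.128)^2 + 1*(-4.128) - 9 = 106.1547
Step 2: Evaluate g(x).
g(-4.128) = 5*-4.128 - 4 = -24.64
Step 3: Compute Lagrangian.
L = 106.1547 + 3*-24.64 = 32.2347


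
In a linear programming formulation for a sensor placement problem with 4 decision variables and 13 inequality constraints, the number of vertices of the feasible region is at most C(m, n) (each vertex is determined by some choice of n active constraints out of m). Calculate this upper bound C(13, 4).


Each vertex corresponds to some choice of n active constraints out of m, so the number of vertices is at most C(m, n) = m! / (n!(m-n)!).
m = 13, n = 4
Numerator: 13 * 12 * 11 * 10
Denominator: 4! = 24
C(13, 4) = 715


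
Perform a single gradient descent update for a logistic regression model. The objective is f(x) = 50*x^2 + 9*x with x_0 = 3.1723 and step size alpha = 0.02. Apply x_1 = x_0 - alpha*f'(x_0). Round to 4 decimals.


We compute the gradient at x_0 and apply the update.
f'(x) = 100*x + 9
f'(3.1723) = 100*3.1723 + 9 = 326.23
x_1 = 3.1723 - 0.02*326.23 = -3.3523


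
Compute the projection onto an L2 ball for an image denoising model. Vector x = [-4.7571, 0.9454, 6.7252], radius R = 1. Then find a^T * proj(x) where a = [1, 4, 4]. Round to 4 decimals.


Step 1: Compute ||x|| (intermediates to 6 decimals).
||x|| = sqrt((-4.7571)^2 + 0.9454^2 + 6.7252^2) = 8.291688
Step 2: Project.
Since ||x|| > R, scale = R/||x|| = 1/8.291688 = 0.120603, proj(x) = scale * x
proj(x) = [-0.573721, 0.114018, 0.811079]
Step 3: Dot product.
a^T * proj(x) = 1*(-0.573721) + 4*0.114018 + 4*0.811079 = 3.1267


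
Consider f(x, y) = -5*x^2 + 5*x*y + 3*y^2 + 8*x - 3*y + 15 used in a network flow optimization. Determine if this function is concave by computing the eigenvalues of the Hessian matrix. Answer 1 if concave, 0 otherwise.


The Hessian of f(x,y) = -5*x^2 + 5*x*y + 3*y^2 + 8*x - 3*y + 15 is:
H = [[-10, 5], [5, 6]]
Trace = -10 + 6 = -4
Determinant = -10*6 - (5)^2 = -85
Discriminant = (-4)^2 - 4*-85 = 356.0
Eigenvalues: lambda_1 = -11.434, lambda_2 = 7.434
The function is not concave.

0


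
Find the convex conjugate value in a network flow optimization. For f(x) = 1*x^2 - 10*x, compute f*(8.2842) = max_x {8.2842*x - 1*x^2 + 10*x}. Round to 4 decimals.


f*(y) = sup_x {y*x - a*x^2 - b*x} = sup_x {(y-b)*x - a*x^2}
FOC: (y - b) - 2a*x = 0 => x* = (y - b)/(2a)
x* = (8.2842 + 10)/(2*1) = 9.1421
f*(8.2842) = (y-b)^2/(4a) = (8.2842 + 10)^2/(4*1)
= 334.312/4 = 83.578


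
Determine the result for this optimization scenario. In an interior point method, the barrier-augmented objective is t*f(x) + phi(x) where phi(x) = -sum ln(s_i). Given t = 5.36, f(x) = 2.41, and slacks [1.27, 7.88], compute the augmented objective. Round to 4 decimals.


Step 1: Compute log-barrier.
ln values: [0.239, 2.0643]
phi = -(0.239 + 2.0643) = -2.3033
Step 2: Compute augmented objective.
t*f(x) = 5.36*2.41 = 12.9176
Total = 12.9176 - 2.3033 = 10.6143


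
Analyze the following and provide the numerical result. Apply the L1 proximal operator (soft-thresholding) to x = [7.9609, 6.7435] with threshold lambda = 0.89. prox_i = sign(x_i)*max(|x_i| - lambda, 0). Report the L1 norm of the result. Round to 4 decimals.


Soft-thresholding with lambda = 0.89:
prox(7.9609) = sign(7.9609)*max(|7.9609| - 0.89, 0) = 7.0709
prox(6.7435) = sign(6.7435)*max(|6.7435| - 0.89, 0) = 5.8535
prox(x) = [7.0709, 5.8535]
||prox(x)||_1 = 7.0709 + 5.8535 = 12.9244


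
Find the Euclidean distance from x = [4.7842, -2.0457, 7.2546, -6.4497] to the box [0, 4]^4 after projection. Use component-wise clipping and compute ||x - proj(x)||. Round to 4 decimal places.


Project each component onto [0, 4].
clip(4.7842) = 4.0, clip(-2.0457) = 0.0, clip(7.2546) = 4.0, clip(-6.4497) = 0.0
Projection = [4.0, 0.0, 4.0, 0.0]
Squared diffs: [0.615, 4.1849, 10.5924, 41.5986]
Distance = sqrt(56.9909) = 7.5492


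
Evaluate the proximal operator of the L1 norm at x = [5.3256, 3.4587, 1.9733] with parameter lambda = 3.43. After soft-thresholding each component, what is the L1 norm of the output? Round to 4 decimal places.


Soft-thresholding with lambda = 3.43:
prox(5.3256) = sign(5.3256)*max(|5.3256| - 3.43, 0) = 1.8956
prox(3.4587) = sign(3.4587)*max(|3.4587| - 3.43, 0) = 0.0287
prox(1.9733) = sign(1.9733)*max(|1.9733| - 3.43, 0) = 0.0
prox(x) = [1.8956, 0.0287, 0.0]
||prox(x)||_1 = 1.8956 + 0.0287 + 0.0 = 1.9243


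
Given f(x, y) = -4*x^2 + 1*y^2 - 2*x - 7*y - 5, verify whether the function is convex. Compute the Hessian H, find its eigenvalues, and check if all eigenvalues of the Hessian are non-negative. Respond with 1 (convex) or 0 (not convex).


The Hessian of f(x,y) = -4*x^2 + 1*y^2 - 2*x - 7*y - 5 is:
H = [[-8, 0], [0, 2]]
Trace = -8 + 2 = -6
Determinant = -8*2 - (0)^2 = -16
Discriminant = (-6)^2 - 4*-16 = 100.0
Eigenvalues: lambda_1 = -8.0, lambda_2 = 2.0
The function is not convex.

0


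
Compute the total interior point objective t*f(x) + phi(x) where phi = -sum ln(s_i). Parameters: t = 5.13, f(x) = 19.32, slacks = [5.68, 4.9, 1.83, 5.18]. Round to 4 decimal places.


Step 1: Compute log-barrier.
ln values: [1.737, 1.5892, 0.6043, 1.6448]
phi = -(1.737 + 1.5892 + 0.6043 + 1.6448) = -5.5753
Step 2: Compute augmented objective.
t*f(x) = 5.13*19.32 = 99.1116
Total = 99.1116 - 5.5753 = 93.5363


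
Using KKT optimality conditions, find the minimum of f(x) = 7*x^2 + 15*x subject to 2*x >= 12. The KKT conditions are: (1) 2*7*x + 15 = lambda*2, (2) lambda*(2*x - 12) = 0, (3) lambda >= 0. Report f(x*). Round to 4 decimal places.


Step 1: Try lambda = 0 (constraint inactive).
x_unc = -15/(2*7) = -1.0714
Check: 2*-1.0714 = -2.1428 < 12 -- violated!
Step 2: Constraint must be active: 2*x = 12
x* = 12/2 = 6.0
lambda = (2*7*6.0 + 15)/2 = 49.5
Step 3: Compute optimal value.
f(x*) = 7*6.0^2 + 15*6.0 = 342.0


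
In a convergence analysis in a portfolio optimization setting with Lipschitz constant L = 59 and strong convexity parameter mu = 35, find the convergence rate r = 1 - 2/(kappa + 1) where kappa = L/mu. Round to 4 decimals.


Step 1: Compute the condition number.
kappa = L/mu = 59/35 = 1.6857
Step 2: Compute the convergence rate.
r = 1 - 2/(kappa + 1) = 1 - 2*mu/(L + mu) = (L - mu)/(L + mu) = 24/94 = 0.2553


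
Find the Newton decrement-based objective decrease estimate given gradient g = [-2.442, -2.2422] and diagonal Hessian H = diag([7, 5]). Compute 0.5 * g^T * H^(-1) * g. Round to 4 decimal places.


Step 1: H is diagonal, so H^(-1) * g = [-0.3489, -0.4484].
Step 2: g^T H^(-1) g = sum_i g_i^2 / H_ii
  = (-2.442)^2/7 + (-2.2422)^2/5
  = 0.8519 + 1.0055 = 1.8574
Step 3: Objective decrease = 0.5 * g^T H^(-1) g = 0.9287


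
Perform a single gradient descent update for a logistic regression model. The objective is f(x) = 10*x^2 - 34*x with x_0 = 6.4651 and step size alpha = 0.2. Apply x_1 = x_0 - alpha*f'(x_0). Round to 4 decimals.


We compute the gradient at x_0 and apply the update.
f'(x) = 20*x - 34
f'(6.4651) = 20*6.4651 - 34 = 95.302
x_1 = 6.4651 - 0.2*95.302 = -12.5953


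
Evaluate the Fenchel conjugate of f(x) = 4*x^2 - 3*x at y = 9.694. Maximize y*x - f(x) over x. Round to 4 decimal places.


f*(y) = sup_x {y*x - a*x^2 - b*x} = sup_x {(y-b)*x - a*x^2}
FOC: (y - b) - 2a*x = 0 => x* = (y - b)/(2a)
x* = (9.694 + 3)/(2*4) = 1.5868
f*(9.694) = (y-b)^2/(4a) = (9.694 + 3)^2/(4*4)
= 161.1376/16 = 10.0711


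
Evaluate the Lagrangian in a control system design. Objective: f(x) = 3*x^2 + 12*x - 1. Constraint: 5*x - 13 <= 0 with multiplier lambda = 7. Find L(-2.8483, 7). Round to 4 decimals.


Step 1: Evaluate f(x).
f(-2.8483) = 3*(-2.8483)^2 + 12*(-2.8483) - 1 = -10.8412
Step 2: Evaluate g(x).
g(-2.8483) = 5*-2.8483 - 13 = -27.2415
Step 3: Compute Lagrangian.
L = -10.8412 + 7*-27.2415 = -201.5317


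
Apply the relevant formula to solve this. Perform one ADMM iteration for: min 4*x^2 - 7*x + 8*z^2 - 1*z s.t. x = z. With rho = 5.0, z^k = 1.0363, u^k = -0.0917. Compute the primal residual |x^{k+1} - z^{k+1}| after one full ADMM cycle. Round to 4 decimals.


ADMM iteration with rho = 5.0, z^k = 1.0363, u^k = -0.0917
Step 1: x-update.
Minimize 4*x^2 - 7*x + (5.0/2)*(x - 1.0363 - 0.0917)^2
FOC: (2*4 + 5.0)*x = 7 + 5.0*(1.0363 + 0.0917)
x^{k+1} = 0.9723
Step 2: z-update.
Minimize 8*z^2 - 1*z + (5.0/2)*(0.9723 - z - 0.0917)^2
FOC: (2*8 + 5.0)*z = 1 + 5.0*(0.9723 - 0.0917)
z^{k+1} = 0.2573
Step 3: u-update.
u^{k+1} = -0.0917 + 0.9723 - 0.2573 = 0.6233
Step 4: Primal residual = |0.9723 - 0.2573| = 0.715


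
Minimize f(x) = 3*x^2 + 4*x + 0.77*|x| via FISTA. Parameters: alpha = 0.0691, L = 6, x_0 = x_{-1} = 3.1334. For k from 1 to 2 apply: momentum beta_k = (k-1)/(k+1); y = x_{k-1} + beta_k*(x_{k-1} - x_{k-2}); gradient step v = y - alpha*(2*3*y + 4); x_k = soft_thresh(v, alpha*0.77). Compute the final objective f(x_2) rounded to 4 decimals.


FISTA on f(x) = 3*x^2 + 4*x + 0.77*|x|
L = 6, alpha = 0.0691
Iteration 1: beta = 0.0, y = 3.1334 + 0.0*(3.1334 - 3.1334) = 3.1334
  grad(y) = 22.8004, v = y - alpha*grad = 1.5579
  prox(v) = soft_thresh(1.5579, 0.0532) = 1.5047
Iteration 2: beta = 0.3333, y = 1.5047 + 0.3333*(1.5047 - 3.1334) = 0.9618
  grad(y) = 9.7707, v = y - alpha*grad = 0.2866
  prox(v) = soft_thresh(0.2866, 0.0532) = 0.2334
f(x_2) = 3*0.2334^2 + 4*0.2334 + 0.77*|0.2334| = 1.2769


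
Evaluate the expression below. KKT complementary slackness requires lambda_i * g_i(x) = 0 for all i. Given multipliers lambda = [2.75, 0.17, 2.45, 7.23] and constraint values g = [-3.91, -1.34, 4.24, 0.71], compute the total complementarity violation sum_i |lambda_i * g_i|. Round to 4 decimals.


KKT complementary slackness check:
lambda_1 * g_1 = 2.75 * -3.91 = -10.7525
lambda_2 * g_2 = 0.17 * -1.34 = -0.2278
lambda_3 * g_3 = 2.45 * 4.24 = 10.388
lambda_4 * g_4 = 7.23 * 0.71 = 5.1333
Total violation = 10.7525 + 0.2278 + 10.388 + 5.1333 = 26.5016


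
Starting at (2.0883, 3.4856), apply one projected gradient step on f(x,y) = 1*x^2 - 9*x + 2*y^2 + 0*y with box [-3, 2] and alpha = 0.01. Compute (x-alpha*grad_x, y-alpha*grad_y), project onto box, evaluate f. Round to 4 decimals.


Step 1: Compute gradient at (2.0883, 3.4856).
grad_x = 2*1*2.0883 - 9 = -4.8234
grad_y = 2*2*3.4856 + 0 = 13.9424
Step 2: Gradient step.
x_raw = 2.0883 - 0.01*-4.8234 = 2.1365
y_raw = 3.4856 - 0.01*13.9424 = 3.3462
Step 3: Project onto [-3, 2].
x_proj = clip(2.1365) = 2.0
y_proj = clip(3.3462) = 2.0
Step 4: Evaluate f.
f(2.0, 2.0) = -6.0


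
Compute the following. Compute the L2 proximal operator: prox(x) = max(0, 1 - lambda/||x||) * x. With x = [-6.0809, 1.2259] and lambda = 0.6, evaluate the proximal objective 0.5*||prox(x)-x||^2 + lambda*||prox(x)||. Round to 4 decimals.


Step 1: Compute ||x||.
||x|| = 6.2032
Step 2: Compute scaling factor.
scale = max(0, 1 - 0.6/6.2032) = 0.9033
Step 3: prox(x) = [-5.4927, 1.1073]
||prox(x)|| = 5.6032
Step 4: Proximal objective.
0.5*||prox-x||^2 = 0.18
lambda*||prox|| = 3.3619
Total = 3.5419


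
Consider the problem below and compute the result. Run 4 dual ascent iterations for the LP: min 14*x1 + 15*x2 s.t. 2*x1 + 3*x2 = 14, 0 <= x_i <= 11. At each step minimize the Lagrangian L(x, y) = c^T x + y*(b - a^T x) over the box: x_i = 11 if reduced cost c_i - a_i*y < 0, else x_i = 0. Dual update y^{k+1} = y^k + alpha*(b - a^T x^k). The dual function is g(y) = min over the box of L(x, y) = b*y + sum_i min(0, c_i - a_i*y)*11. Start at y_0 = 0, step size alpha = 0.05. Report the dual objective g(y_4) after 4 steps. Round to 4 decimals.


Dual ascent for LP: min 14*x1 + 15*x2, 2*x1 + 3*x2 = 14, 0 <= x_i <= 11
Step 1: y^k = 0.0, reduced costs: (14.0, 15.0)
  x^k = (0.0, 0.0), subgradient = b - a^T x = 14.0
  y^{k+1} = 0.0 + 0.05*14.0 = 0.7
Step 2: y^k = 0.7, reduced costs: (12.6, 12.9)
  x^k = (0.0, 0.0), subgradient = b - a^T x = 14.0
  y^{k+1} = 0.7 + 0.05*14.0 = 1.4
Step 3: y^k = 1.4, reduced costs: (11.2, 10.8)
  x^k = (0.0, 0.0), subgradient = b - a^T x = 14.0
  y^{k+1} = 1.4 + 0.05*14.0 = 2.1
Step 4: y^k = 2.1, reduced costs: (9.8, 8.7)
  x^k = (0.0, 0.0), subgradient = b - a^T x = 14.0
  y^{k+1} = 2.1 + 0.05*14.0 = 2.8
Dual objective at y_4 = 2.8: reduced costs (8.4, 6.6), box minimizer x = (0.0, 0.0)
g(y_4) = b*y + (c1 - a1*y)*x1 + (c2 - a2*y)*x2 = 14*2.8 + 8.4*0.0 + 6.6*0.0 = 39.2 + 0.0 + 0.0 = 39.2


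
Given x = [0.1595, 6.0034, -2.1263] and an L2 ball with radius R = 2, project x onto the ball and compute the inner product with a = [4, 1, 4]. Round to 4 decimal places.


Step 1: Compute ||x|| (intermediates to 6 decimals).
||x|| = sqrt(0.1595^2 + 6.0034^2 + (-2.1263)^2) = 6.370824
Step 2: Project.
Since ||x|| > R, scale = R/||x|| = 2/6.370824 = 0.313931, proj(x) = scale * x
proj(x) = [0.050072, 1.884653, -0.667511]
Step 3: Dot product.
a^T * proj(x) = 4*0.050072 + 1*1.884653 + 4*(-0.667511) = -0.5851


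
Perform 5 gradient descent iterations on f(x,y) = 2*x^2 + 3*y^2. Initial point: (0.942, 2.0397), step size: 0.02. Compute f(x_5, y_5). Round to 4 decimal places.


Gradient descent on f(x,y) = 2*x^2 + 3*y^2.
Starting point: (0.942, 2.0397), alpha = 0.02
Step 1: grad_x = 2*2*0.942 = 3.768, grad_y = 2*3*2.0397 = 12.2382
  x_1 = 0.942 - 0.02*3.768 = 0.8666
  y_1 = 2.0397 - 0.02*12.2382 = 1.7949
Step 2: grad_x = 2*2*0.8666 = 3.4666, grad_y = 2*3*1.7949 = 10.7696
  x_2 = 0.8666 - 0.02*3.4666 = 0.7973
  y_2 = 1.7949 - 0.02*10.7696 = 1.5795
Step 3: grad_x = 2*2*0.7973 = 3.1892, grad_y = 2*3*1.5795 = 9.4773
  x_3 = 0.7973 - 0.02*3.1892 = 0.7335
  y_3 = 1.5795 - 0.02*9.4773 = 1.39
Step 4: grad_x = 2*2*0.7335 = 2.9341, grad_y = 2*3*1.39 = 8.34
  x_4 = 0.7335 - 0.02*2.9341 = 0.6748
  y_4 = 1.39 - 0.02*8.34 = 1.2232
Step 5: grad_x = 2*2*0.6748 = 2.6994, grad_y = 2*3*1.2232 = 7.3392
  x_5 = 0.6748 - 0.02*2.6994 = 0.6209
  y_5 = 1.2232 - 0.02*7.3392 = 1.0764
f(0.6209, 1.0764) = 2*0.6209^2 + 3*1.0764^2 = 4.2469


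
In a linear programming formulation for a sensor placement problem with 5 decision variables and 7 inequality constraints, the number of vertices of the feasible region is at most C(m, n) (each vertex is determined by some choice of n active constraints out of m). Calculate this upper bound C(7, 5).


Each vertex corresponds to some choice of n active constraints out of m, so the number of vertices is at most C(m, n) = m! / (n!(m-n)!).
m = 7, n = 5
Numerator: 7 * 6 * 5 * 4 * 3
Denominator: 5! = 120
C(7, 5) = 21


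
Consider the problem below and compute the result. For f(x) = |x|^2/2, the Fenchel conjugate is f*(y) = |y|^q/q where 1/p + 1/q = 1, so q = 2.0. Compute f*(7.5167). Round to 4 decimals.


The conjugate exponent q satisfies 1/p + 1/q = 1.
p = 2, so q = 2/(2 - 1) = 2.0
|y|^q = 7.5167^2.0 = 56.5008
f*(7.5167) = 56.5008 / 2.0 = 28.2504
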